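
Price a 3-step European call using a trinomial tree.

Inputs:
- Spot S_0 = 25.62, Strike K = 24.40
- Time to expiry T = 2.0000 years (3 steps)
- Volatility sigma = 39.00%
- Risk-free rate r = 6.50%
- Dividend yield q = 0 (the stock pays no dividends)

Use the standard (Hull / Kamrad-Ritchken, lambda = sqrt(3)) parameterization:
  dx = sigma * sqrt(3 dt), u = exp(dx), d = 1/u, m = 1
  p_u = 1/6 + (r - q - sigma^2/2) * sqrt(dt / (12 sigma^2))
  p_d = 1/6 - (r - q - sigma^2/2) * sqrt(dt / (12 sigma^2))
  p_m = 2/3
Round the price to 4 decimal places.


dt = T/N = 0.666667; dx = sigma*sqrt(3*dt) = 0.551543
u = exp(dx) = 1.735930; d = 1/u = 0.576060
p_u = 0.159988, p_m = 0.666667, p_d = 0.173345
Discount per step: exp(-r*dt) = 0.957592
Stock lattice S(k, j) with j the centered position index:
  k=0: S(0,+0) = 25.6200
  k=1: S(1,-1) = 14.7587; S(1,+0) = 25.6200; S(1,+1) = 44.4745
  k=2: S(2,-2) = 8.5019; S(2,-1) = 14.7587; S(2,+0) = 25.6200; S(2,+1) = 44.4745; S(2,+2) = 77.2047
  k=3: S(3,-3) = 4.8976; S(3,-2) = 8.5019; S(3,-1) = 14.7587; S(3,+0) = 25.6200; S(3,+1) = 44.4745; S(3,+2) = 77.2047; S(3,+3) = 134.0219
Terminal payoffs V(N, j) = max(S_T - K, 0):
  V(3,-3) = 0.000000; V(3,-2) = 0.000000; V(3,-1) = 0.000000; V(3,+0) = 1.220000; V(3,+1) = 20.074526; V(3,+2) = 52.804664; V(3,+3) = 109.621893
Backward induction: V(k, j) = exp(-r*dt) * [p_u * V(k+1, j+1) + p_m * V(k+1, j) + p_d * V(k+1, j-1)]
  V(2,-2) = exp(-r*dt) * [p_u*0.000000 + p_m*0.000000 + p_d*0.000000] = 0.000000
  V(2,-1) = exp(-r*dt) * [p_u*1.220000 + p_m*0.000000 + p_d*0.000000] = 0.186908
  V(2,+0) = exp(-r*dt) * [p_u*20.074526 + p_m*1.220000 + p_d*0.000000] = 3.854333
  V(2,+1) = exp(-r*dt) * [p_u*52.804664 + p_m*20.074526 + p_d*1.220000] = 21.107853
  V(2,+2) = exp(-r*dt) * [p_u*109.621893 + p_m*52.804664 + p_d*20.074526] = 53.836942
  V(1,-1) = exp(-r*dt) * [p_u*3.854333 + p_m*0.186908 + p_d*0.000000] = 0.709819
  V(1,+0) = exp(-r*dt) * [p_u*21.107853 + p_m*3.854333 + p_d*0.186908] = 5.725412
  V(1,+1) = exp(-r*dt) * [p_u*53.836942 + p_m*21.107853 + p_d*3.854333] = 22.362955
  V(0,+0) = exp(-r*dt) * [p_u*22.362955 + p_m*5.725412 + p_d*0.709819] = 7.198985

Answer: Price = V(0,0) = 7.1990


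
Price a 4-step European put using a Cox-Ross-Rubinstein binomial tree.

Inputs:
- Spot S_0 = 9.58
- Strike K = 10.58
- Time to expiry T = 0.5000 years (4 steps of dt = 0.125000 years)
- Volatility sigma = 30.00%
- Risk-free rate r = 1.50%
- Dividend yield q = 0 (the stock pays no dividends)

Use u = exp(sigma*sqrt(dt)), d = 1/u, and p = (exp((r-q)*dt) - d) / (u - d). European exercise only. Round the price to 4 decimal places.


Answer: Price = V(0,0) = 1.4307

Derivation:
dt = T/N = 0.125000
u = exp(sigma*sqrt(dt)) = 1.111895; d = 1/u = 0.899365
p = (exp((r-q)*dt) - d) / (u - d) = 0.482339
Discount per step: exp(-r*dt) = 0.998127
Stock lattice S(k, i) with i counting down-moves:
  k=0: S(0,0) = 9.5800
  k=1: S(1,0) = 10.6520; S(1,1) = 8.6159
  k=2: S(2,0) = 11.8439; S(2,1) = 9.5800; S(2,2) = 7.7489
  k=3: S(3,0) = 13.1691; S(3,1) = 10.6520; S(3,2) = 8.6159; S(3,3) = 6.9691
  k=4: S(4,0) = 14.6427; S(4,1) = 11.8439; S(4,2) = 9.5800; S(4,3) = 7.7489; S(4,4) = 6.2677
Terminal payoffs V(N, i) = max(K - S_T, 0):
  V(4,0) = 0.000000; V(4,1) = 0.000000; V(4,2) = 1.000000; V(4,3) = 2.831141; V(4,4) = 4.312275
Backward induction: V(k, i) = exp(-r*dt) * [p * V(k+1, i) + (1-p) * V(k+1, i+1)].
  V(3,0) = exp(-r*dt) * [p*0.000000 + (1-p)*0.000000] = 0.000000
  V(3,1) = exp(-r*dt) * [p*0.000000 + (1-p)*1.000000] = 0.516691
  V(3,2) = exp(-r*dt) * [p*1.000000 + (1-p)*2.831141] = 1.944262
  V(3,3) = exp(-r*dt) * [p*2.831141 + (1-p)*4.312275] = 3.591127
  V(2,0) = exp(-r*dt) * [p*0.000000 + (1-p)*0.516691] = 0.266970
  V(2,1) = exp(-r*dt) * [p*0.516691 + (1-p)*1.944262] = 1.253337
  V(2,2) = exp(-r*dt) * [p*1.944262 + (1-p)*3.591127] = 2.791541
  V(1,0) = exp(-r*dt) * [p*0.266970 + (1-p)*1.253337] = 0.776117
  V(1,1) = exp(-r*dt) * [p*1.253337 + (1-p)*2.791541] = 2.045766
  V(0,0) = exp(-r*dt) * [p*0.776117 + (1-p)*2.045766] = 1.430680


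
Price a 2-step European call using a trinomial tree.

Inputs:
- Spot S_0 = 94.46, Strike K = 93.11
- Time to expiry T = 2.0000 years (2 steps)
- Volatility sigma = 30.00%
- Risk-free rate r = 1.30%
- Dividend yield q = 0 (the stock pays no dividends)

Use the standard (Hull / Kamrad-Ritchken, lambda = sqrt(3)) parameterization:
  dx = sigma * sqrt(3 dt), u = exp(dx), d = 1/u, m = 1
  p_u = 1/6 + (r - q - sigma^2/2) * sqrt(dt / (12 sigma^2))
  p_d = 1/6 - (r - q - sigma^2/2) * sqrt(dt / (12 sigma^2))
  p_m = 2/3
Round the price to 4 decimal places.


Answer: Price = V(0,0) = 15.3834

Derivation:
dt = T/N = 1.000000; dx = sigma*sqrt(3*dt) = 0.519615
u = exp(dx) = 1.681381; d = 1/u = 0.594749
p_u = 0.135875, p_m = 0.666667, p_d = 0.197459
Discount per step: exp(-r*dt) = 0.987084
Stock lattice S(k, j) with j the centered position index:
  k=0: S(0,+0) = 94.4600
  k=1: S(1,-1) = 56.1800; S(1,+0) = 94.4600; S(1,+1) = 158.8232
  k=2: S(2,-2) = 33.4130; S(2,-1) = 56.1800; S(2,+0) = 94.4600; S(2,+1) = 158.8232; S(2,+2) = 267.0423
Terminal payoffs V(N, j) = max(S_T - K, 0):
  V(2,-2) = 0.000000; V(2,-1) = 0.000000; V(2,+0) = 1.350000; V(2,+1) = 65.713212; V(2,+2) = 173.932267
Backward induction: V(k, j) = exp(-r*dt) * [p_u * V(k+1, j+1) + p_m * V(k+1, j) + p_d * V(k+1, j-1)]
  V(1,-1) = exp(-r*dt) * [p_u*1.350000 + p_m*0.000000 + p_d*0.000000] = 0.181062
  V(1,+0) = exp(-r*dt) * [p_u*65.713212 + p_m*1.350000 + p_d*0.000000] = 9.701813
  V(1,+1) = exp(-r*dt) * [p_u*173.932267 + p_m*65.713212 + p_d*1.350000] = 66.833851
  V(0,+0) = exp(-r*dt) * [p_u*66.833851 + p_m*9.701813 + p_d*0.181062] = 15.383364


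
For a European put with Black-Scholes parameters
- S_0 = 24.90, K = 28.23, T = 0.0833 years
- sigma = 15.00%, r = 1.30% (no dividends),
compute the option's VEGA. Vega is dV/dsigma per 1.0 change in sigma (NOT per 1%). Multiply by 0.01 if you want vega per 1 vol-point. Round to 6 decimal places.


Answer: Vega = 0.049024

Derivation:
d1 = -2.8526211852; d2 = -2.8959137943
phi(d1) = 0.0068215924; exp(-qT) = 1.0000000000; exp(-rT) = 0.9989176861
Vega = S * exp(-qT) * phi(d1) * sqrt(T) = 24.9000 * 1.0000000000 * 0.0068215924 * 0.2886173938 = 0.049024


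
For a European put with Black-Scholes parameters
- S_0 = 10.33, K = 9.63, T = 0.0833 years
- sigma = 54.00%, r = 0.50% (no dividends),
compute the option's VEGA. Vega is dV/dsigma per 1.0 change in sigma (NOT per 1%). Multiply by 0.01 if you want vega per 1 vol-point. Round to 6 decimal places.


Answer: Vega = 1.033110

Derivation:
d1 = 0.5308238462; d2 = 0.3749704535
phi(d1) = 0.3465162683; exp(-qT) = 1.0000000000; exp(-rT) = 0.9995835867
Vega = S * exp(-qT) * phi(d1) * sqrt(T) = 10.3300 * 1.0000000000 * 0.3465162683 * 0.2886173938 = 1.033110


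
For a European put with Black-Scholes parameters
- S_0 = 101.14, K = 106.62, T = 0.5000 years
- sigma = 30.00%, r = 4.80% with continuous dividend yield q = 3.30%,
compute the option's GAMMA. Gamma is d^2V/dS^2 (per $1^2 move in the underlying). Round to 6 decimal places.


d1 = -0.1073171990; d2 = -0.3194492333
phi(d1) = 0.3966515769; exp(-qT) = 0.9836353794; exp(-rT) = 0.9762857098
Gamma = exp(-qT) * phi(d1) / (S * sigma * sqrt(T)) = 0.9836353794 * 0.3966515769 / (101.1400 * 0.3000 * 0.7071067812) = 0.018185

Answer: Gamma = 0.018185


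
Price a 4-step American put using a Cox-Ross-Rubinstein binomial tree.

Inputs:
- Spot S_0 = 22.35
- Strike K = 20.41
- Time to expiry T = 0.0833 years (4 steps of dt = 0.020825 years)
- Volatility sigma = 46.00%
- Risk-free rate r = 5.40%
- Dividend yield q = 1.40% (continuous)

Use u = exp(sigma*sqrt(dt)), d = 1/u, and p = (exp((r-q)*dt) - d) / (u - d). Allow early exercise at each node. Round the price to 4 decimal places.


dt = T/N = 0.020825
u = exp(sigma*sqrt(dt)) = 1.068635; d = 1/u = 0.935773
p = (exp((r-q)*dt) - d) / (u - d) = 0.489683
Discount per step: exp(-r*dt) = 0.998876
Stock lattice S(k, i) with i counting down-moves:
  k=0: S(0,0) = 22.3500
  k=1: S(1,0) = 23.8840; S(1,1) = 20.9145
  k=2: S(2,0) = 25.5233; S(2,1) = 22.3500; S(2,2) = 19.5713
  k=3: S(3,0) = 27.2750; S(3,1) = 23.8840; S(3,2) = 20.9145; S(3,3) = 18.3143
  k=4: S(4,0) = 29.1471; S(4,1) = 25.5233; S(4,2) = 22.3500; S(4,3) = 19.5713; S(4,4) = 17.1380
Terminal payoffs V(N, i) = max(K - S_T, 0):
  V(4,0) = 0.000000; V(4,1) = 0.000000; V(4,2) = 0.000000; V(4,3) = 0.838737; V(4,4) = 3.271998
Backward induction: V(k, i) = exp(-r*dt) * [p * V(k+1, i) + (1-p) * V(k+1, i+1)]; then take max(V_cont, immediate exercise) for American.
  V(3,0) = exp(-r*dt) * [p*0.000000 + (1-p)*0.000000] = 0.000000; exercise = 0.000000; V(3,0) = max -> 0.000000
  V(3,1) = exp(-r*dt) * [p*0.000000 + (1-p)*0.000000] = 0.000000; exercise = 0.000000; V(3,1) = max -> 0.000000
  V(3,2) = exp(-r*dt) * [p*0.000000 + (1-p)*0.838737] = 0.427541; exercise = 0.000000; V(3,2) = max -> 0.427541
  V(3,3) = exp(-r*dt) * [p*0.838737 + (1-p)*3.271998] = 2.078134; exercise = 2.095734; V(3,3) = max -> 2.095734
  V(2,0) = exp(-r*dt) * [p*0.000000 + (1-p)*0.000000] = 0.000000; exercise = 0.000000; V(2,0) = max -> 0.000000
  V(2,1) = exp(-r*dt) * [p*0.000000 + (1-p)*0.427541] = 0.217936; exercise = 0.000000; V(2,1) = max -> 0.217936
  V(2,2) = exp(-r*dt) * [p*0.427541 + (1-p)*2.095734] = 1.277411; exercise = 0.838737; V(2,2) = max -> 1.277411
  V(1,0) = exp(-r*dt) * [p*0.000000 + (1-p)*0.217936] = 0.111092; exercise = 0.000000; V(1,0) = max -> 0.111092
  V(1,1) = exp(-r*dt) * [p*0.217936 + (1-p)*1.277411] = 0.757752; exercise = 0.000000; V(1,1) = max -> 0.757752
  V(0,0) = exp(-r*dt) * [p*0.111092 + (1-p)*0.757752] = 0.440598; exercise = 0.000000; V(0,0) = max -> 0.440598

Answer: Price = V(0,0) = 0.4406


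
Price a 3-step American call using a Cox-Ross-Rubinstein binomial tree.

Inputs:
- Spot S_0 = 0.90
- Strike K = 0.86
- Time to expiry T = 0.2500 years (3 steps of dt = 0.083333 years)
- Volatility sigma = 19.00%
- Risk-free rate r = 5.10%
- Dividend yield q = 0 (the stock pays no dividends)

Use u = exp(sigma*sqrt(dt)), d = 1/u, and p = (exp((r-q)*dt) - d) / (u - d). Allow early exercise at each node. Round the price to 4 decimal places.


Answer: Price = V(0,0) = 0.0639

Derivation:
dt = T/N = 0.083333
u = exp(sigma*sqrt(dt)) = 1.056380; d = 1/u = 0.946629
p = (exp((r-q)*dt) - d) / (u - d) = 0.525098
Discount per step: exp(-r*dt) = 0.995759
Stock lattice S(k, i) with i counting down-moves:
  k=0: S(0,0) = 0.9000
  k=1: S(1,0) = 0.9507; S(1,1) = 0.8520
  k=2: S(2,0) = 1.0043; S(2,1) = 0.9000; S(2,2) = 0.8065
  k=3: S(3,0) = 1.0610; S(3,1) = 0.9507; S(3,2) = 0.8520; S(3,3) = 0.7635
Terminal payoffs V(N, i) = max(S_T - K, 0):
  V(3,0) = 0.200971; V(3,1) = 0.090742; V(3,2) = 0.000000; V(3,3) = 0.000000
Backward induction: V(k, i) = exp(-r*dt) * [p * V(k+1, i) + (1-p) * V(k+1, i+1)]; then take max(V_cont, immediate exercise) for American.
  V(2,0) = exp(-r*dt) * [p*0.200971 + (1-p)*0.090742] = 0.147993; exercise = 0.144345; V(2,0) = max -> 0.147993
  V(2,1) = exp(-r*dt) * [p*0.090742 + (1-p)*0.000000] = 0.047446; exercise = 0.040000; V(2,1) = max -> 0.047446
  V(2,2) = exp(-r*dt) * [p*0.000000 + (1-p)*0.000000] = 0.000000; exercise = 0.000000; V(2,2) = max -> 0.000000
  V(1,0) = exp(-r*dt) * [p*0.147993 + (1-p)*0.047446] = 0.099818; exercise = 0.090742; V(1,0) = max -> 0.099818
  V(1,1) = exp(-r*dt) * [p*0.047446 + (1-p)*0.000000] = 0.024808; exercise = 0.000000; V(1,1) = max -> 0.024808
  V(0,0) = exp(-r*dt) * [p*0.099818 + (1-p)*0.024808] = 0.063923; exercise = 0.040000; V(0,0) = max -> 0.063923


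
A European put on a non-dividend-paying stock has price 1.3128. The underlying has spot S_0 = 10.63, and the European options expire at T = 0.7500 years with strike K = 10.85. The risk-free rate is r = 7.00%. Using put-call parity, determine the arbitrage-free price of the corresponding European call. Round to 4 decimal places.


Put-call parity: C - P = S_0 * exp(-qT) - K * exp(-rT).
S_0 * exp(-qT) = 10.6300 * 1.00000000 = 10.63000000
K * exp(-rT) = 10.8500 * 0.94885432 = 10.29506938
C = P + S*exp(-qT) - K*exp(-rT)
C = 1.3128 + 10.63000000 - 10.29506938 = 1.6477

Answer: Call price = 1.6477


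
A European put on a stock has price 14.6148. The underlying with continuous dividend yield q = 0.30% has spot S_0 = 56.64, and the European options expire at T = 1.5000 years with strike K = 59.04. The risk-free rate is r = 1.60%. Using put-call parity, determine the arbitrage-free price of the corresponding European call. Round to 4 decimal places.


Put-call parity: C - P = S_0 * exp(-qT) - K * exp(-rT).
S_0 * exp(-qT) = 56.6400 * 0.99551011 = 56.38569262
K * exp(-rT) = 59.0400 * 0.97628571 = 57.63990830
C = P + S*exp(-qT) - K*exp(-rT)
C = 14.6148 + 56.38569262 - 57.63990830 = 13.3606

Answer: Call price = 13.3606


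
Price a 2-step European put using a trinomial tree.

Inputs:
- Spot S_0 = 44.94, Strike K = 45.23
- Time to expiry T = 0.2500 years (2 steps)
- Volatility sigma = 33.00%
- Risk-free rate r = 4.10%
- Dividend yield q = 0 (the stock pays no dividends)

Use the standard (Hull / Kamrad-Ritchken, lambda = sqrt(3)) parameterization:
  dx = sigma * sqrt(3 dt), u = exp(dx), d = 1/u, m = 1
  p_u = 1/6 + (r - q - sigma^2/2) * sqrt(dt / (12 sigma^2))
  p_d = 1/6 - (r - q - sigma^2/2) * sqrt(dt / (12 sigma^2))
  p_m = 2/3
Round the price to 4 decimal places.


dt = T/N = 0.125000; dx = sigma*sqrt(3*dt) = 0.202083
u = exp(dx) = 1.223949; d = 1/u = 0.817027
p_u = 0.162507, p_m = 0.666667, p_d = 0.170826
Discount per step: exp(-r*dt) = 0.994888
Stock lattice S(k, j) with j the centered position index:
  k=0: S(0,+0) = 44.9400
  k=1: S(1,-1) = 36.7172; S(1,+0) = 44.9400; S(1,+1) = 55.0043
  k=2: S(2,-2) = 29.9990; S(2,-1) = 36.7172; S(2,+0) = 44.9400; S(2,+1) = 55.0043; S(2,+2) = 67.3225
Terminal payoffs V(N, j) = max(K - S_T, 0):
  V(2,-2) = 15.231048; V(2,-1) = 8.512798; V(2,+0) = 0.290000; V(2,+1) = 0.000000; V(2,+2) = 0.000000
Backward induction: V(k, j) = exp(-r*dt) * [p_u * V(k+1, j+1) + p_m * V(k+1, j) + p_d * V(k+1, j-1)]
  V(1,-1) = exp(-r*dt) * [p_u*0.290000 + p_m*8.512798 + p_d*15.231048] = 8.281639
  V(1,+0) = exp(-r*dt) * [p_u*0.000000 + p_m*0.290000 + p_d*8.512798] = 1.639123
  V(1,+1) = exp(-r*dt) * [p_u*0.000000 + p_m*0.000000 + p_d*0.290000] = 0.049286
  V(0,+0) = exp(-r*dt) * [p_u*0.049286 + p_m*1.639123 + p_d*8.281639] = 2.502622

Answer: Price = V(0,0) = 2.5026


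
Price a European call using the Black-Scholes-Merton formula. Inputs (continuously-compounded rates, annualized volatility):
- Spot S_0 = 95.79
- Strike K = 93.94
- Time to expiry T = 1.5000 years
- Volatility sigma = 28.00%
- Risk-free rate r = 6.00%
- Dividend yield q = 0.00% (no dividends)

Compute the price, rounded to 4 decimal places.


d1 = (ln(S/K) + (r - q + 0.5*sigma^2) * T) / (sigma * sqrt(T)) = 0.49077864
d2 = d1 - sigma * sqrt(T) = 0.14785008
exp(-rT) = 0.91393119; exp(-qT) = 1.00000000
C = S_0 * exp(-qT) * N(d1) - K * exp(-rT) * N(d2)
N(d1) = 0.68820849; N(d2) = 0.55876946
C = 95.7900 * 1.00000000 * 0.68820849 - 93.9400 * 0.91393119 * 0.55876946 = 17.9505

Answer: Price = 17.9505


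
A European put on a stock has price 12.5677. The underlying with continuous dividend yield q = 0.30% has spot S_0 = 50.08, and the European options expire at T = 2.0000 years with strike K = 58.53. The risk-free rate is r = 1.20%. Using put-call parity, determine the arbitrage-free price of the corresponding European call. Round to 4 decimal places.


Put-call parity: C - P = S_0 * exp(-qT) - K * exp(-rT).
S_0 * exp(-qT) = 50.0800 * 0.99401796 = 49.78041964
K * exp(-rT) = 58.5300 * 0.97628571 = 57.14200259
C = P + S*exp(-qT) - K*exp(-rT)
C = 12.5677 + 49.78041964 - 57.14200259 = 5.2061

Answer: Call price = 5.2061


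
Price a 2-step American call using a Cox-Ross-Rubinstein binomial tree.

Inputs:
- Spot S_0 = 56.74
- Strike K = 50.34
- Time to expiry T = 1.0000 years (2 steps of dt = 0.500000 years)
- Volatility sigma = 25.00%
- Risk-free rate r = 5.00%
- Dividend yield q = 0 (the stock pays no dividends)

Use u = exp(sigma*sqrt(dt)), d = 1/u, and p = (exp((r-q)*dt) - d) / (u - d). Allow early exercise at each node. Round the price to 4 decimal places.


Answer: Price = V(0,0) = 11.0878

Derivation:
dt = T/N = 0.500000
u = exp(sigma*sqrt(dt)) = 1.193365; d = 1/u = 0.837967
p = (exp((r-q)*dt) - d) / (u - d) = 0.527151
Discount per step: exp(-r*dt) = 0.975310
Stock lattice S(k, i) with i counting down-moves:
  k=0: S(0,0) = 56.7400
  k=1: S(1,0) = 67.7115; S(1,1) = 47.5462
  k=2: S(2,0) = 80.8045; S(2,1) = 56.7400; S(2,2) = 39.8422
Terminal payoffs V(N, i) = max(S_T - K, 0):
  V(2,0) = 30.464513; V(2,1) = 6.400000; V(2,2) = 0.000000
Backward induction: V(k, i) = exp(-r*dt) * [p * V(k+1, i) + (1-p) * V(k+1, i+1)]; then take max(V_cont, immediate exercise) for American.
  V(1,0) = exp(-r*dt) * [p*30.464513 + (1-p)*6.400000] = 18.614405; exercise = 17.371506; V(1,0) = max -> 18.614405
  V(1,1) = exp(-r*dt) * [p*6.400000 + (1-p)*0.000000] = 3.290468; exercise = 0.000000; V(1,1) = max -> 3.290468
  V(0,0) = exp(-r*dt) * [p*18.614405 + (1-p)*3.290468] = 11.087807; exercise = 6.400000; V(0,0) = max -> 11.087807


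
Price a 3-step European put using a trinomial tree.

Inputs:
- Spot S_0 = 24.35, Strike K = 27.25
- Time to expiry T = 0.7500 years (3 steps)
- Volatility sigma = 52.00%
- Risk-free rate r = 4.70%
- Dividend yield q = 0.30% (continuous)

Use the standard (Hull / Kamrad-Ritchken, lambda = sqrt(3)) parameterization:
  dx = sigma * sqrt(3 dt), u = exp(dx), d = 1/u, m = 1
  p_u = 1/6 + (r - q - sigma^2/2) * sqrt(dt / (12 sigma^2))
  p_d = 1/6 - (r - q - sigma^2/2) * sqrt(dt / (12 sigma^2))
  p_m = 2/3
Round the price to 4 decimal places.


dt = T/N = 0.250000; dx = sigma*sqrt(3*dt) = 0.450333
u = exp(dx) = 1.568835; d = 1/u = 0.637416
p_u = 0.141352, p_m = 0.666667, p_d = 0.191981
Discount per step: exp(-r*dt) = 0.988319
Stock lattice S(k, j) with j the centered position index:
  k=0: S(0,+0) = 24.3500
  k=1: S(1,-1) = 15.5211; S(1,+0) = 24.3500; S(1,+1) = 38.2011
  k=2: S(2,-2) = 9.8934; S(2,-1) = 15.5211; S(2,+0) = 24.3500; S(2,+1) = 38.2011; S(2,+2) = 59.9313
  k=3: S(3,-3) = 6.3062; S(3,-2) = 9.8934; S(3,-1) = 15.5211; S(3,+0) = 24.3500; S(3,+1) = 38.2011; S(3,+2) = 59.9313; S(3,+3) = 94.0223
Terminal payoffs V(N, j) = max(K - S_T, 0):
  V(3,-3) = 20.943807; V(3,-2) = 17.356624; V(3,-1) = 11.728927; V(3,+0) = 2.900000; V(3,+1) = 0.000000; V(3,+2) = 0.000000; V(3,+3) = 0.000000
Backward induction: V(k, j) = exp(-r*dt) * [p_u * V(k+1, j+1) + p_m * V(k+1, j) + p_d * V(k+1, j-1)]
  V(2,-2) = exp(-r*dt) * [p_u*11.728927 + p_m*17.356624 + p_d*20.943807] = 17.048310
  V(2,-1) = exp(-r*dt) * [p_u*2.900000 + p_m*11.728927 + p_d*17.356624] = 11.426301
  V(2,+0) = exp(-r*dt) * [p_u*0.000000 + p_m*2.900000 + p_d*11.728927] = 4.136181
  V(2,+1) = exp(-r*dt) * [p_u*0.000000 + p_m*0.000000 + p_d*2.900000] = 0.550242
  V(2,+2) = exp(-r*dt) * [p_u*0.000000 + p_m*0.000000 + p_d*0.000000] = 0.000000
  V(1,-1) = exp(-r*dt) * [p_u*4.136181 + p_m*11.426301 + p_d*17.048310] = 11.341104
  V(1,+0) = exp(-r*dt) * [p_u*0.550242 + p_m*4.136181 + p_d*11.426301] = 4.970124
  V(1,+1) = exp(-r*dt) * [p_u*0.000000 + p_m*0.550242 + p_d*4.136181] = 1.147337
  V(0,+0) = exp(-r*dt) * [p_u*1.147337 + p_m*4.970124 + p_d*11.341104] = 5.586841

Answer: Price = V(0,0) = 5.5868


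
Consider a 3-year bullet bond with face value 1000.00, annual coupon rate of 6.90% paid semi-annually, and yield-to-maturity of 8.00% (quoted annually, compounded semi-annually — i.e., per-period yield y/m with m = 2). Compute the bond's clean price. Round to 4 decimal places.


Coupon per period c = face * coupon_rate / m = 34.500000
Periods per year m = 2; per-period yield y/m = 0.040000
Number of cashflows N = 6
Cashflows (t years, CF_t, discount factor 1/(1+y/m)^(m*t), PV):
  t = 0.5000: CF_t = 34.500000, DF = 0.961538, PV = 33.173077
  t = 1.0000: CF_t = 34.500000, DF = 0.924556, PV = 31.897189
  t = 1.5000: CF_t = 34.500000, DF = 0.888996, PV = 30.670374
  t = 2.0000: CF_t = 34.500000, DF = 0.854804, PV = 29.490745
  t = 2.5000: CF_t = 34.500000, DF = 0.821927, PV = 28.356485
  t = 3.0000: CF_t = 1034.500000, DF = 0.790315, PV = 817.580377
Price P = sum_t PV_t = 971.168247

Answer: Price = 971.1682


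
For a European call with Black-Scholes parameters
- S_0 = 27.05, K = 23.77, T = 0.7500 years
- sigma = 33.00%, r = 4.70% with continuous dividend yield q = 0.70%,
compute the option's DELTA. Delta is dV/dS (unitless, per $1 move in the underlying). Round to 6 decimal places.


Answer: Delta = 0.754120

Derivation:
d1 = 0.7001692009; d2 = 0.4143808176
phi(d1) = 0.3122169475; exp(-qT) = 0.9947637572; exp(-rT) = 0.9653640451
N(d1) = 0.7580891783
Delta = exp(-qT) * N(d1) = 0.9947637572 * 0.7580891783 = 0.754120


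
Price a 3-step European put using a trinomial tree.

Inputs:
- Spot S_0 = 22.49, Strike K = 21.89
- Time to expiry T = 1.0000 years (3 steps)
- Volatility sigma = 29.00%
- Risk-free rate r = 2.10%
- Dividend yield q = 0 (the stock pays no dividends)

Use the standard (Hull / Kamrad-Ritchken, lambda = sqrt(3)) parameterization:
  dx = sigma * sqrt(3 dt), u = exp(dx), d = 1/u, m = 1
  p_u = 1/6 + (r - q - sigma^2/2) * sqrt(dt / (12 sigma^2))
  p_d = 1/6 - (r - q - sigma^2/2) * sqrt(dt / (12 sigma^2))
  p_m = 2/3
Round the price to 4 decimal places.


Answer: Price = V(0,0) = 1.9065

Derivation:
dt = T/N = 0.333333; dx = sigma*sqrt(3*dt) = 0.290000
u = exp(dx) = 1.336427; d = 1/u = 0.748264
p_u = 0.154569, p_m = 0.666667, p_d = 0.178764
Discount per step: exp(-r*dt) = 0.993024
Stock lattice S(k, j) with j the centered position index:
  k=0: S(0,+0) = 22.4900
  k=1: S(1,-1) = 16.8284; S(1,+0) = 22.4900; S(1,+1) = 30.0563
  k=2: S(2,-2) = 12.5921; S(2,-1) = 16.8284; S(2,+0) = 22.4900; S(2,+1) = 30.0563; S(2,+2) = 40.1680
  k=3: S(3,-3) = 9.4222; S(3,-2) = 12.5921; S(3,-1) = 16.8284; S(3,+0) = 22.4900; S(3,+1) = 30.0563; S(3,+2) = 40.1680; S(3,+3) = 53.6816
Terminal payoffs V(N, j) = max(K - S_T, 0):
  V(3,-3) = 12.467780; V(3,-2) = 9.297886; V(3,-1) = 5.061552; V(3,+0) = 0.000000; V(3,+1) = 0.000000; V(3,+2) = 0.000000; V(3,+3) = 0.000000
Backward induction: V(k, j) = exp(-r*dt) * [p_u * V(k+1, j+1) + p_m * V(k+1, j) + p_d * V(k+1, j-1)]
  V(2,-2) = exp(-r*dt) * [p_u*5.061552 + p_m*9.297886 + p_d*12.467780] = 9.145501
  V(2,-1) = exp(-r*dt) * [p_u*0.000000 + p_m*5.061552 + p_d*9.297886] = 5.001367
  V(2,+0) = exp(-r*dt) * [p_u*0.000000 + p_m*0.000000 + p_d*5.061552] = 0.898514
  V(2,+1) = exp(-r*dt) * [p_u*0.000000 + p_m*0.000000 + p_d*0.000000] = 0.000000
  V(2,+2) = exp(-r*dt) * [p_u*0.000000 + p_m*0.000000 + p_d*0.000000] = 0.000000
  V(1,-1) = exp(-r*dt) * [p_u*0.898514 + p_m*5.001367 + p_d*9.145501] = 5.072385
  V(1,+0) = exp(-r*dt) * [p_u*0.000000 + p_m*0.898514 + p_d*5.001367] = 1.482660
  V(1,+1) = exp(-r*dt) * [p_u*0.000000 + p_m*0.000000 + p_d*0.898514] = 0.159502
  V(0,+0) = exp(-r*dt) * [p_u*0.159502 + p_m*1.482660 + p_d*5.072385] = 1.906464


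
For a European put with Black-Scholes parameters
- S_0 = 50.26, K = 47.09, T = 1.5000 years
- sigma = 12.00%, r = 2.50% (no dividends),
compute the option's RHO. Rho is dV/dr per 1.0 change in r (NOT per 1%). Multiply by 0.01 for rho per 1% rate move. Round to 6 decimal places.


d1 = 0.7719217726; d2 = 0.6249523881
phi(d1) = 0.2961556422; exp(-qT) = 1.0000000000; exp(-rT) = 0.9631944177
N(-d2) = 0.2660011537
Rho = -K*T*exp(-rT)*N(-d2) = -47.0900 * 1.5000 * 0.9631944177 * 0.2660011537 = -18.097452

Answer: Rho = -18.097452


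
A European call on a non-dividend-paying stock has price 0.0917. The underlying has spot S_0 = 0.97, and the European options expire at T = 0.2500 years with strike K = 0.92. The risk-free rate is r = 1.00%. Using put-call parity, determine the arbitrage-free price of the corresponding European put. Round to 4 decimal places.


Put-call parity: C - P = S_0 * exp(-qT) - K * exp(-rT).
S_0 * exp(-qT) = 0.9700 * 1.00000000 = 0.97000000
K * exp(-rT) = 0.9200 * 0.99750312 = 0.91770287
P = C - S*exp(-qT) + K*exp(-rT)
P = 0.0917 - 0.97000000 + 0.91770287 = 0.0394

Answer: Put price = 0.0394


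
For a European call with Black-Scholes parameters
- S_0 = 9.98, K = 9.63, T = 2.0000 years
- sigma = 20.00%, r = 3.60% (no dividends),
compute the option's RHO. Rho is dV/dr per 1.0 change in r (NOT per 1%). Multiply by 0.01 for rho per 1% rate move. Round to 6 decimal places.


d1 = 0.5221978789; d2 = 0.2393551664
phi(d1) = 0.3480936085; exp(-qT) = 1.0000000000; exp(-rT) = 0.9305308958
N(d2) = 0.5945849042
Rho = K*T*exp(-rT)*N(d2) = 9.6300 * 2.0000 * 0.9305308958 * 0.5945849042 = 10.656166

Answer: Rho = 10.656166


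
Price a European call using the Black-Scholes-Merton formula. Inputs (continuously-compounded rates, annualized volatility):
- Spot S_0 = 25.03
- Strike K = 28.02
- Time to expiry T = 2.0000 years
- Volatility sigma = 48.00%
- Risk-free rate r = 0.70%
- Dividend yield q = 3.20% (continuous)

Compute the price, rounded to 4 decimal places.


Answer: Price = 4.9003

Derivation:
d1 = (ln(S/K) + (r - q + 0.5*sigma^2) * T) / (sigma * sqrt(T)) = 0.09952022
d2 = d1 - sigma * sqrt(T) = -0.57930229
exp(-rT) = 0.98609754; exp(-qT) = 0.93800500
C = S_0 * exp(-qT) * N(d1) - K * exp(-rT) * N(d2)
N(d1) = 0.53963738; N(d2) = 0.28119261
C = 25.0300 * 0.93800500 * 0.53963738 - 28.0200 * 0.98609754 * 0.28119261 = 4.9003


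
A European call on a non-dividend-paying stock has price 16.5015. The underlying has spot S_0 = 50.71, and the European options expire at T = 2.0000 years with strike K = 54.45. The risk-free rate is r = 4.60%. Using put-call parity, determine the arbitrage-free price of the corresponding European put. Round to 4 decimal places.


Put-call parity: C - P = S_0 * exp(-qT) - K * exp(-rT).
S_0 * exp(-qT) = 50.7100 * 1.00000000 = 50.71000000
K * exp(-rT) = 54.4500 * 0.91210515 = 49.66412539
P = C - S*exp(-qT) + K*exp(-rT)
P = 16.5015 - 50.71000000 + 49.66412539 = 15.4556

Answer: Put price = 15.4556


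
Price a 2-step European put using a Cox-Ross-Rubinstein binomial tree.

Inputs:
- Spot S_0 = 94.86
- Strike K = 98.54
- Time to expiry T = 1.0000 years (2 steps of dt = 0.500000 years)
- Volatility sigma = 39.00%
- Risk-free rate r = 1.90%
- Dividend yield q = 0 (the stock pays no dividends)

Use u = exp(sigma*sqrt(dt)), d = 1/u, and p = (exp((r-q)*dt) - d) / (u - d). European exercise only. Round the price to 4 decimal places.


dt = T/N = 0.500000
u = exp(sigma*sqrt(dt)) = 1.317547; d = 1/u = 0.758986
p = (exp((r-q)*dt) - d) / (u - d) = 0.448580
Discount per step: exp(-r*dt) = 0.990545
Stock lattice S(k, i) with i counting down-moves:
  k=0: S(0,0) = 94.8600
  k=1: S(1,0) = 124.9825; S(1,1) = 71.9974
  k=2: S(2,0) = 164.6703; S(2,1) = 94.8600; S(2,2) = 54.6451
Terminal payoffs V(N, i) = max(K - S_T, 0):
  V(2,0) = 0.000000; V(2,1) = 3.680000; V(2,2) = 43.894939
Backward induction: V(k, i) = exp(-r*dt) * [p * V(k+1, i) + (1-p) * V(k+1, i+1)].
  V(1,0) = exp(-r*dt) * [p*0.000000 + (1-p)*3.680000] = 2.010040
  V(1,1) = exp(-r*dt) * [p*3.680000 + (1-p)*43.894939] = 25.610869
  V(0,0) = exp(-r*dt) * [p*2.010040 + (1-p)*25.610869] = 14.881962

Answer: Price = V(0,0) = 14.8820


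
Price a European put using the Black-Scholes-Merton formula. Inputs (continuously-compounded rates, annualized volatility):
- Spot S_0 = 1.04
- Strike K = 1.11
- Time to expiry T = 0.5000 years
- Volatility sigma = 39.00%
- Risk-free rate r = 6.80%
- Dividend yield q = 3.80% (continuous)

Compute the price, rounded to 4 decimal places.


Answer: Price = 0.1429

Derivation:
d1 = (ln(S/K) + (r - q + 0.5*sigma^2) * T) / (sigma * sqrt(T)) = -0.04392874
d2 = d1 - sigma * sqrt(T) = -0.31970039
exp(-rT) = 0.96657150; exp(-qT) = 0.98117936
P = K * exp(-rT) * N(-d2) - S_0 * exp(-qT) * N(-d1)
N(-d1) = 0.51751940; N(-d2) = 0.62540227
P = 1.1100 * 0.96657150 * 0.62540227 - 1.0400 * 0.98117936 * 0.51751940 = 0.1429


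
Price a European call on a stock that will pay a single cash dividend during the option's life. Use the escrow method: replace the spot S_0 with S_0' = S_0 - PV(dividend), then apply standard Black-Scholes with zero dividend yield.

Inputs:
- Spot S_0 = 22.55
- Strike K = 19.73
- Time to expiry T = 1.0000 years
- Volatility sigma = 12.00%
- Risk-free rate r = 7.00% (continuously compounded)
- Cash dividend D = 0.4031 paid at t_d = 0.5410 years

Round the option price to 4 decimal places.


Answer: Price = 3.8287

Derivation:
PV(D) = D * exp(-r * t_d) = 0.4031 * 0.96283810 = 0.38812004
S_0' = S_0 - PV(D) = 22.5500 - 0.38812004 = 22.16187996
d1 = (ln(S_0'/K) + (r + sigma^2/2)*T) / (sigma*sqrt(T)) = 1.61194478
d2 = d1 - sigma*sqrt(T) = 1.49194478
exp(-rT) = 0.93239382
N(d1) = 0.94651302; N(d2) = 0.93214319
C = S_0' * N(d1) - K * exp(-rT) * N(d2) = 22.16187996 * 0.94651302 - 19.7300 * 0.93239382 * 0.93214319 = 3.8287


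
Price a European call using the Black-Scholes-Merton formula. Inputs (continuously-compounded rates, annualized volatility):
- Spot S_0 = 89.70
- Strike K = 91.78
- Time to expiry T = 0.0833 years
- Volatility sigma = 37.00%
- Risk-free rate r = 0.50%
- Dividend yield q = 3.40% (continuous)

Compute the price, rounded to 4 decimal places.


Answer: Price = 2.8179

Derivation:
d1 = (ln(S/K) + (r - q + 0.5*sigma^2) * T) / (sigma * sqrt(T)) = -0.18389121
d2 = d1 - sigma * sqrt(T) = -0.29067965
exp(-rT) = 0.99958359; exp(-qT) = 0.99717181
C = S_0 * exp(-qT) * N(d1) - K * exp(-rT) * N(d2)
N(d1) = 0.42704940; N(d2) = 0.38564817
C = 89.7000 * 0.99717181 * 0.42704940 - 91.7800 * 0.99958359 * 0.38564817 = 2.8179


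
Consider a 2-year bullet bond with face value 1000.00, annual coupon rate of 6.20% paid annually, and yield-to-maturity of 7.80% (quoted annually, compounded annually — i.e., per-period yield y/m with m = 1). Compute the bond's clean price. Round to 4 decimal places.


Coupon per period c = face * coupon_rate / m = 62.000000
Periods per year m = 1; per-period yield y/m = 0.078000
Number of cashflows N = 2
Cashflows (t years, CF_t, discount factor 1/(1+y/m)^(m*t), PV):
  t = 1.0000: CF_t = 62.000000, DF = 0.927644, PV = 57.513915
  t = 2.0000: CF_t = 1062.000000, DF = 0.860523, PV = 913.875417
Price P = sum_t PV_t = 971.389332

Answer: Price = 971.3893


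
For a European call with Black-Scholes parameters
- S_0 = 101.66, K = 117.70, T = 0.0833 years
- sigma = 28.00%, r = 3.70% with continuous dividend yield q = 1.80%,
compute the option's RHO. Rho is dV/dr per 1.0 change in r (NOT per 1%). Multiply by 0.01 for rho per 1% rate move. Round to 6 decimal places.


d1 = -1.7529020042; d2 = -1.8337148745
phi(d1) = 0.0858399081; exp(-qT) = 0.9985017235; exp(-rT) = 0.9969226448
N(d2) = 0.0333481647
Rho = K*T*exp(-rT)*N(d2) = 117.7000 * 0.0833 * 0.9969226448 * 0.0333481647 = 0.325953

Answer: Rho = 0.325953


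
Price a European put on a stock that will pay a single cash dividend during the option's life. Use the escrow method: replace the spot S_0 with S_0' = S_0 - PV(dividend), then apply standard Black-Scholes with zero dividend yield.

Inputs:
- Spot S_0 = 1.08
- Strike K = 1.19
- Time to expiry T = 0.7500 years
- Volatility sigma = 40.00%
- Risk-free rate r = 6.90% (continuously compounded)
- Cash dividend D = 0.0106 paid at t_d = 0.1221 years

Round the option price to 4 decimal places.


PV(D) = D * exp(-r * t_d) = 0.0106 * 0.99161049 = 0.01051107
S_0' = S_0 - PV(D) = 1.0800 - 0.01051107 = 1.06948893
d1 = (ln(S_0'/K) + (r + sigma^2/2)*T) / (sigma*sqrt(T)) = 0.01436907
d2 = d1 - sigma*sqrt(T) = -0.33204110
exp(-rT) = 0.94956623
N(-d1) = 0.49426777; N(-d2) = 0.63007089
P = K * exp(-rT) * N(-d2) - S_0' * N(-d1) = 1.1900 * 0.94956623 * 0.63007089 - 1.06948893 * 0.49426777 = 0.1834

Answer: Price = 0.1834


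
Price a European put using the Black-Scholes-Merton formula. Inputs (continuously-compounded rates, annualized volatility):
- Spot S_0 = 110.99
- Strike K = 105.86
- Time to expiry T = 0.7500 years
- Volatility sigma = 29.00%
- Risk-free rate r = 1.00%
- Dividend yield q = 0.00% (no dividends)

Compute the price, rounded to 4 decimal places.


d1 = (ln(S/K) + (r - q + 0.5*sigma^2) * T) / (sigma * sqrt(T)) = 0.34386242
d2 = d1 - sigma * sqrt(T) = 0.09271505
exp(-rT) = 0.99252805; exp(-qT) = 1.00000000
P = K * exp(-rT) * N(-d2) - S_0 * exp(-qT) * N(-d1)
N(-d1) = 0.36547488; N(-d2) = 0.46306497
P = 105.8600 * 0.99252805 * 0.46306497 - 110.9900 * 1.00000000 * 0.36547488 = 8.0897

Answer: Price = 8.0897


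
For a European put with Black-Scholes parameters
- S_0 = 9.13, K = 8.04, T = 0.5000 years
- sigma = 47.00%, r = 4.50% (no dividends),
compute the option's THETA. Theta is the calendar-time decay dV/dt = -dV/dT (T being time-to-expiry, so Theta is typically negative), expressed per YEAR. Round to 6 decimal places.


Answer: Theta = -0.863727

Derivation:
d1 = 0.6164214240; d2 = 0.2840812368
phi(d1) = 0.3299130252; exp(-qT) = 1.0000000000; exp(-rT) = 0.9777512372
Theta = -S*exp(-qT)*phi(d1)*sigma/(2*sqrt(T)) + r*K*exp(-rT)*N(-d2) - q*S*exp(-qT)*N(-d1)
N(-d1) = 0.2688082086; N(-d2) = 0.3881740629; sqrt(T) = 0.7071067812
Term 1 = -9.1300 * 1.0000000000 * 0.3299130252 * 0.4700 / (2 * 0.7071067812) = -1.0010438452
Term 2 = 0.0450 * 8.0400 * 0.9777512372 * 0.3881740629 = 0.1373167291
Term 3 = 0 (no dividend yield, q = 0)
Theta = -1.0010438452 + (0.1373167291) + (0.0000000000) = -0.863727


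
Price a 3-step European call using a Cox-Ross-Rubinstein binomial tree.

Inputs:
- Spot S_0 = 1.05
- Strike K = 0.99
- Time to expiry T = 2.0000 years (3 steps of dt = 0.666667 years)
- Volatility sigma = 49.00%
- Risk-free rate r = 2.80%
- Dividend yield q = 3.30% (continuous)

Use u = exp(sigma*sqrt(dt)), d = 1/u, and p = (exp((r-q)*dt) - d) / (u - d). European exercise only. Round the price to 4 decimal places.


dt = T/N = 0.666667
u = exp(sigma*sqrt(dt)) = 1.491949; d = 1/u = 0.670264
p = (exp((r-q)*dt) - d) / (u - d) = 0.397242
Discount per step: exp(-r*dt) = 0.981506
Stock lattice S(k, i) with i counting down-moves:
  k=0: S(0,0) = 1.0500
  k=1: S(1,0) = 1.5665; S(1,1) = 0.7038
  k=2: S(2,0) = 2.3372; S(2,1) = 1.0500; S(2,2) = 0.4717
  k=3: S(3,0) = 3.4870; S(3,1) = 1.5665; S(3,2) = 0.7038; S(3,3) = 0.3162
Terminal payoffs V(N, i) = max(S_T - K, 0):
  V(3,0) = 2.496994; V(3,1) = 0.576546; V(3,2) = 0.000000; V(3,3) = 0.000000
Backward induction: V(k, i) = exp(-r*dt) * [p * V(k+1, i) + (1-p) * V(k+1, i+1)].
  V(2,0) = exp(-r*dt) * [p*2.496994 + (1-p)*0.576546] = 1.314659
  V(2,1) = exp(-r*dt) * [p*0.576546 + (1-p)*0.000000] = 0.224793
  V(2,2) = exp(-r*dt) * [p*0.000000 + (1-p)*0.000000] = 0.000000
  V(1,0) = exp(-r*dt) * [p*1.314659 + (1-p)*0.224793] = 0.645570
  V(1,1) = exp(-r*dt) * [p*0.224793 + (1-p)*0.000000] = 0.087646
  V(0,0) = exp(-r*dt) * [p*0.645570 + (1-p)*0.087646] = 0.303557

Answer: Price = V(0,0) = 0.3036


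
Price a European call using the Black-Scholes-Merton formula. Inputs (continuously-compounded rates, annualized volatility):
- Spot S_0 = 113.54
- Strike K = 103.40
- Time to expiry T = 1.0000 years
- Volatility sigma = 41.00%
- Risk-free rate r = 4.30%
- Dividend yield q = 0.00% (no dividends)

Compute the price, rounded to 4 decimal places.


Answer: Price = 25.4448

Derivation:
d1 = (ln(S/K) + (r - q + 0.5*sigma^2) * T) / (sigma * sqrt(T)) = 0.53804936
d2 = d1 - sigma * sqrt(T) = 0.12804936
exp(-rT) = 0.95791139; exp(-qT) = 1.00000000
C = S_0 * exp(-qT) * N(d1) - K * exp(-rT) * N(d2)
N(d1) = 0.70472851; N(d2) = 0.55094504
C = 113.5400 * 1.00000000 * 0.70472851 - 103.4000 * 0.95791139 * 0.55094504 = 25.4448


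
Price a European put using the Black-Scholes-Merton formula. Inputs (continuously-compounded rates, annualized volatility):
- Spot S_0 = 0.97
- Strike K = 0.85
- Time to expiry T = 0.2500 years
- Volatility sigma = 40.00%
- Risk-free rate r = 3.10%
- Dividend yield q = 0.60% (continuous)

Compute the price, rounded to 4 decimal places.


Answer: Price = 0.0261

Derivation:
d1 = (ln(S/K) + (r - q + 0.5*sigma^2) * T) / (sigma * sqrt(T)) = 0.79154861
d2 = d1 - sigma * sqrt(T) = 0.59154861
exp(-rT) = 0.99227995; exp(-qT) = 0.99850112
P = K * exp(-rT) * N(-d2) - S_0 * exp(-qT) * N(-d1)
N(-d1) = 0.21431196; N(-d2) = 0.27707645
P = 0.8500 * 0.99227995 * 0.27707645 - 0.9700 * 0.99850112 * 0.21431196 = 0.0261


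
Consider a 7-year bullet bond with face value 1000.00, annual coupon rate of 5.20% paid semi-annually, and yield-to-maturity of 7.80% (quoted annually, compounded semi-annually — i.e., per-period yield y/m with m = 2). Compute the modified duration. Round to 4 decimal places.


Answer: Modified duration = 5.6382

Derivation:
Coupon per period c = face * coupon_rate / m = 26.000000
Periods per year m = 2; per-period yield y/m = 0.039000
Number of cashflows N = 14
Cashflows (t years, CF_t, discount factor 1/(1+y/m)^(m*t), PV):
  t = 0.5000: CF_t = 26.000000, DF = 0.962464, PV = 25.024062
  t = 1.0000: CF_t = 26.000000, DF = 0.926337, PV = 24.084756
  t = 1.5000: CF_t = 26.000000, DF = 0.891566, PV = 23.180708
  t = 2.0000: CF_t = 26.000000, DF = 0.858100, PV = 22.310595
  t = 2.5000: CF_t = 26.000000, DF = 0.825890, PV = 21.473143
  t = 3.0000: CF_t = 26.000000, DF = 0.794889, PV = 20.667125
  t = 3.5000: CF_t = 26.000000, DF = 0.765052, PV = 19.891362
  t = 4.0000: CF_t = 26.000000, DF = 0.736335, PV = 19.144718
  t = 4.5000: CF_t = 26.000000, DF = 0.708696, PV = 18.426100
  t = 5.0000: CF_t = 26.000000, DF = 0.682094, PV = 17.734456
  t = 5.5000: CF_t = 26.000000, DF = 0.656491, PV = 17.068774
  t = 6.0000: CF_t = 26.000000, DF = 0.631849, PV = 16.428079
  t = 6.5000: CF_t = 26.000000, DF = 0.608132, PV = 15.811433
  t = 7.0000: CF_t = 1026.000000, DF = 0.585305, PV = 600.523068
Price P = sum_t PV_t = 861.768378
First compute Macaulay numerator sum_t t * PV_t:
  t * PV_t at t = 0.5000: 12.512031
  t * PV_t at t = 1.0000: 24.084756
  t * PV_t at t = 1.5000: 34.771063
  t * PV_t at t = 2.0000: 44.621191
  t * PV_t at t = 2.5000: 53.682857
  t * PV_t at t = 3.0000: 62.001374
  t * PV_t at t = 3.5000: 69.619766
  t * PV_t at t = 4.0000: 76.578871
  t * PV_t at t = 4.5000: 82.917449
  t * PV_t at t = 5.0000: 88.672280
  t * PV_t at t = 5.5000: 93.878256
  t * PV_t at t = 6.0000: 98.568473
  t * PV_t at t = 6.5000: 102.774314
  t * PV_t at t = 7.0000: 4203.661479
Macaulay duration D = 5048.344160 / 861.768378 = 5.858122
Modified duration = D / (1 + y/m) = 5.858122 / (1 + 0.039000) = 5.638231


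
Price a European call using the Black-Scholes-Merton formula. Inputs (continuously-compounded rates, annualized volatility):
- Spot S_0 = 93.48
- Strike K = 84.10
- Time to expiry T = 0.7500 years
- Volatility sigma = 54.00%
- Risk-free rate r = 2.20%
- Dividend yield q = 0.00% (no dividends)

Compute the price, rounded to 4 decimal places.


d1 = (ln(S/K) + (r - q + 0.5*sigma^2) * T) / (sigma * sqrt(T)) = 0.49521886
d2 = d1 - sigma * sqrt(T) = 0.02756515
exp(-rT) = 0.98363538; exp(-qT) = 1.00000000
C = S_0 * exp(-qT) * N(d1) - K * exp(-rT) * N(d2)
N(d1) = 0.68977718; N(d2) = 0.51099551
C = 93.4800 * 1.00000000 * 0.68977718 - 84.1000 * 0.98363538 * 0.51099551 = 22.2089

Answer: Price = 22.2089


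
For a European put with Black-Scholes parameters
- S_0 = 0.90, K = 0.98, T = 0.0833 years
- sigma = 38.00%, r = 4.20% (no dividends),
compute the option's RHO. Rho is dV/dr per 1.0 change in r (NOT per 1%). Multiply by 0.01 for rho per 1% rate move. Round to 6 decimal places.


Answer: Rho = -0.064100

Derivation:
d1 = -0.6897216100; d2 = -0.7993962197
phi(d1) = 0.3144920495; exp(-qT) = 1.0000000000; exp(-rT) = 0.9965075130
N(-d2) = 0.7879696491
Rho = -K*T*exp(-rT)*N(-d2) = -0.9800 * 0.0833 * 0.9965075130 * 0.7879696491 = -0.064100


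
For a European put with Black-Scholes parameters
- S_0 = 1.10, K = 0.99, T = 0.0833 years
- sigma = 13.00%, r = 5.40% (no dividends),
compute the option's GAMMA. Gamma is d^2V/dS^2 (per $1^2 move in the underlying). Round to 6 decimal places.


d1 = 2.9467438963; d2 = 2.9092236351
phi(d1) = 0.0051922491; exp(-qT) = 1.0000000000; exp(-rT) = 0.9955119017
Gamma = exp(-qT) * phi(d1) / (S * sigma * sqrt(T)) = 1.0000000000 * 0.0051922491 / (1.1000 * 0.1300 * 0.2886173938) = 0.125805

Answer: Gamma = 0.125805


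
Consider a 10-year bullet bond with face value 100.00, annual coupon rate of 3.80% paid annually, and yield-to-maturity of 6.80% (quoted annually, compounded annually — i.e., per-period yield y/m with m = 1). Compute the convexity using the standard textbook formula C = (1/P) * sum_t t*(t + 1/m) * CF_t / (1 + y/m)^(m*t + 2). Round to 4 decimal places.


Coupon per period c = face * coupon_rate / m = 3.800000
Periods per year m = 1; per-period yield y/m = 0.068000
Number of cashflows N = 10
Cashflows (t years, CF_t, discount factor 1/(1+y/m)^(m*t), PV):
  t = 1.0000: CF_t = 3.800000, DF = 0.936330, PV = 3.558052
  t = 2.0000: CF_t = 3.800000, DF = 0.876713, PV = 3.331510
  t = 3.0000: CF_t = 3.800000, DF = 0.820892, PV = 3.119391
  t = 4.0000: CF_t = 3.800000, DF = 0.768626, PV = 2.920778
  t = 5.0000: CF_t = 3.800000, DF = 0.719687, PV = 2.734811
  t = 6.0000: CF_t = 3.800000, DF = 0.673864, PV = 2.560685
  t = 7.0000: CF_t = 3.800000, DF = 0.630959, PV = 2.397645
  t = 8.0000: CF_t = 3.800000, DF = 0.590786, PV = 2.244986
  t = 9.0000: CF_t = 3.800000, DF = 0.553170, PV = 2.102047
  t = 10.0000: CF_t = 103.800000, DF = 0.517950, PV = 53.763165
Price P = sum_t PV_t = 78.733069
Convexity numerator sum_t t*(t + 1/m) * CF_t / (1+y/m)^(m*t + 2):
  t = 1.0000: term = 6.238782
  t = 2.0000: term = 17.524669
  t = 3.0000: term = 32.817733
  t = 4.0000: term = 51.213691
  t = 5.0000: term = 71.929341
  t = 6.0000: term = 94.289399
  t = 7.0000: term = 117.714605
  t = 8.0000: term = 141.711001
  t = 9.0000: term = 165.860254
  t = 10.0000: term = 5184.835791
Convexity = (1/P) * sum = 5884.135266 / 78.733069 = 74.735246

Answer: Convexity = 74.7352
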